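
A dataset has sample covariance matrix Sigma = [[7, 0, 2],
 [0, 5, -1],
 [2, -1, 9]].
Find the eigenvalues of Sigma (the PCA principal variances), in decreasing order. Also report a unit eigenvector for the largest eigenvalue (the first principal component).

Step 1 — characteristic polynomial p(λ) = det(λI - Sigma) = λ³ - tr·λ² + c_1·λ - det, where tr = trace, c_1 = sum of the principal 2×2 minors, det = det(Sigma):
  tr = 7 + 5 + 9 = 21,
  c_1 = (7·5 - (0)²) + (7·9 - (2)²) + (5·9 - (-1)²) = 35 + 59 + 44 = 138,
  det = 7·(5·9 - (-1)²) - (0)·((0)·9 - (-1)·(2)) + (2)·((0)·(-1) - 5·(2)) = 7·(44) - (0)·(2) + (2)·(-10) = 288.
  So p(λ) = λ³ - 21λ² + 138λ - 288.
Step 2 — look for an integer root (rational root theorem: any rational root is an integer divisor of 288). Testing λ = 6:
  p(6) = 216 - 756 + 828 - 288 = 0  ✓
  Dividing out (λ - 6): p(λ) = (λ - 6)(λ² - 15λ + 48).
Step 3 — remaining eigenvalues from the quadratic λ² - 15λ + 48 = 0:
  Δ = 15² - 4·48 = 225 - 192 = 33,  λ = (15 ± √33)/2 = (15 ± 5.7446)/2 ≈ 10.3723 or 4.6277.
  Sorted: λ_1 = 10.3723,  λ_2 = 6,  λ_3 = 4.6277  (check: sum = 21 = tr ✓).

Step 4 — unit eigenvector for λ_1 ≈ 10.3723: v spans the null space of (Sigma - λ_1 I), whose rows are
  r_1 = (-3.3723, 0, 2),  r_2 = (0, -5.3723, -1),  r_3 = (2, -1, -1.3723).
  v is orthogonal to every row, so take v ∝ r_1 × r_2 = ((0)·(-1) - (2)·(-5.3723), (2)·(0) - (-3.3723)·(-1), (-3.3723)·(-5.3723) - (0)·(0)) ≈ (10.7446, -3.3723, 18.1168).
  Let u = (10.7446, -3.3723, 18.1168).
  ||u|| = √((10.7446)² + (-3.3723)² + (18.1168)²) = √(455.0379) ≈ 21.3316,  v_1 = u/||u|| ≈ (0.5037, -0.1581, 0.8493) (||v_1|| = 1).

λ_1 = 10.3723,  λ_2 = 6,  λ_3 = 4.6277;  v_1 ≈ (0.5037, -0.1581, 0.8493)


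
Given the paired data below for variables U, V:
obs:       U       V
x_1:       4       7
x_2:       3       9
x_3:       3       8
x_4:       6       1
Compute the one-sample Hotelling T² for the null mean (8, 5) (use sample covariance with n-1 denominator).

Step 1 — sample mean vector:
  mean(U) = (4 + 3 + 3 + 6) / 4 = 16/4 = 4
  mean(V) = (7 + 9 + 8 + 1) / 4 = 25/4 = 6.25
  x̄ = (4, 6.25),  deviation x̄ - mu_0 = (4, 6.25) - (8, 5) = (-4, 1.25).

Step 2 — sample covariance matrix, S[i,j] = (1/(n-1)) · Σ_k (x_{k,i} - mean_i) · (x_{k,j} - mean_j), divisor n-1 = 3:
  S[U,U] = ((0)·(0) + (-1)·(-1) + (-1)·(-1) + (2)·(2)) / 3 = 6/3 = 2
  S[U,V] = ((0)·(0.75) + (-1)·(2.75) + (-1)·(1.75) + (2)·(-5.25)) / 3 = -15/3 = -5
  S[V,V] = ((0.75)·(0.75) + (2.75)·(2.75) + (1.75)·(1.75) + (-5.25)·(-5.25)) / 3 = 38.75/3 = 12.9167
  S = [[2, -5],
 [-5, 12.9167]].

Step 3 — invert S. det(S) = 2·12.9167 - (-5)² = 0.8333.
  S^{-1} = (1/det) · [[d, -b], [-b, a]] = [[15.5, 6],
 [6, 2.4]].

Step 4 — quadratic form (x̄ - mu_0)^T · S^{-1} · (x̄ - mu_0):
  S^{-1} · (x̄ - mu_0) = (-54.5, -21),
  (x̄ - mu_0)^T · [...] = (-4)·(-54.5) + (1.25)·(-21) = 191.75.

Step 5 — scale by n: T² = 4 · 191.75 = 767.

T² ≈ 767


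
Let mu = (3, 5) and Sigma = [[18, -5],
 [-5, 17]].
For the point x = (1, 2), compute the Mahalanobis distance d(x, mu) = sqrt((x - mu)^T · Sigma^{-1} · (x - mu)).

Step 1 — centre the observation: (x - mu) = (-2, -3).

Step 2 — invert Sigma. det(Sigma) = 18·17 - (-5)² = 281.
  Sigma^{-1} = (1/det) · [[d, -b], [-b, a]] = [[0.0605, 0.0178],
 [0.0178, 0.0641]].

Step 3 — form the quadratic (x - mu)^T · Sigma^{-1} · (x - mu):
  Sigma^{-1} · (x - mu) = (-0.1744, -0.2278).
  (x - mu)^T · [Sigma^{-1} · (x - mu)] = (-2)·(-0.1744) + (-3)·(-0.2278) = 1.032.

Step 4 — take square root: d = √(1.032) ≈ 1.0159.

d(x, mu) = √(1.032) ≈ 1.0159


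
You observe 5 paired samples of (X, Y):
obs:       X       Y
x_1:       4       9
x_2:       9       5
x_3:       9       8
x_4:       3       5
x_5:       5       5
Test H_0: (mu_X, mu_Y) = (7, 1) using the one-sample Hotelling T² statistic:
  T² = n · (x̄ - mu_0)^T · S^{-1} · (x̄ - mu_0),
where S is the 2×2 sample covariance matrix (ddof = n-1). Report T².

Step 1 — sample mean vector:
  mean(X) = (4 + 9 + 9 + 3 + 5) / 5 = 30/5 = 6
  mean(Y) = (9 + 5 + 8 + 5 + 5) / 5 = 32/5 = 6.4
  x̄ = (6, 6.4),  deviation x̄ - mu_0 = (6, 6.4) - (7, 1) = (-1, 5.4).

Step 2 — sample covariance matrix, S[i,j] = (1/(n-1)) · Σ_k (x_{k,i} - mean_i) · (x_{k,j} - mean_j), divisor n-1 = 4:
  S[X,X] = ((-2)·(-2) + (3)·(3) + (3)·(3) + (-3)·(-3) + (-1)·(-1)) / 4 = 32/4 = 8
  S[X,Y] = ((-2)·(2.6) + (3)·(-1.4) + (3)·(1.6) + (-3)·(-1.4) + (-1)·(-1.4)) / 4 = 1/4 = 0.25
  S[Y,Y] = ((2.6)·(2.6) + (-1.4)·(-1.4) + (1.6)·(1.6) + (-1.4)·(-1.4) + (-1.4)·(-1.4)) / 4 = 15.2/4 = 3.8
  S = [[8, 0.25],
 [0.25, 3.8]].

Step 3 — invert S. det(S) = 8·3.8 - (0.25)² = 30.3375.
  S^{-1} = (1/det) · [[d, -b], [-b, a]] = [[0.1253, -0.0082],
 [-0.0082, 0.2637]].

Step 4 — quadratic form (x̄ - mu_0)^T · S^{-1} · (x̄ - mu_0):
  S^{-1} · (x̄ - mu_0) = (-0.1698, 1.4322),
  (x̄ - mu_0)^T · [...] = (-1)·(-0.1698) + (5.4)·(1.4322) = 7.9037.

Step 5 — scale by n: T² = 5 · 7.9037 = 39.5187.

T² ≈ 39.5187


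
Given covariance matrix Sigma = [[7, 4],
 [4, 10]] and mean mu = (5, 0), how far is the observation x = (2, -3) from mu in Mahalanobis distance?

Step 1 — centre the observation: (x - mu) = (-3, -3).

Step 2 — invert Sigma. det(Sigma) = 7·10 - (4)² = 54.
  Sigma^{-1} = (1/det) · [[d, -b], [-b, a]] = [[0.1852, -0.0741],
 [-0.0741, 0.1296]].

Step 3 — form the quadratic (x - mu)^T · Sigma^{-1} · (x - mu):
  Sigma^{-1} · (x - mu) = (-0.3333, -0.1667).
  (x - mu)^T · [Sigma^{-1} · (x - mu)] = (-3)·(-0.3333) + (-3)·(-0.1667) = 1.5.

Step 4 — take square root: d = √(1.5) ≈ 1.2247.

d(x, mu) = √(1.5) ≈ 1.2247


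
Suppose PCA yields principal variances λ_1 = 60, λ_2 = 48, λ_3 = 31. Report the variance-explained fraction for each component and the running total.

Step 1 — total variance = trace(Sigma) = Σ λ_i = 60 + 48 + 31 = 139.

Step 2 — fraction explained by component i = λ_i / Σ λ:
  PC1: 60/139 = 0.4317
  PC2: 48/139 = 0.3453
  PC3: 31/139 = 0.223

Step 3 — cumulative fraction after k components = (λ_1 + ... + λ_k) / Σ λ:
  k = 1: 60/139 = 0.4317
  k = 2: (60 + 48)/139 = 108/139 = 0.777
  k = 3: (60 + 48 + 31)/139 = 139/139 = 1

Summary (fraction, with percent):

explained: PC1 0.4317 (43.17%), PC2 0.3453 (34.53%), PC3 0.223 (22.3%);  cumulative: 0.4317, 0.777, 1


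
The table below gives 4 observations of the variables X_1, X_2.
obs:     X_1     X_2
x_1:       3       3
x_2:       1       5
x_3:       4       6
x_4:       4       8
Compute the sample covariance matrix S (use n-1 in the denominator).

Step 1 — column means:
  mean(X_1) = (3 + 1 + 4 + 4) / 4 = 12/4 = 3
  mean(X_2) = (3 + 5 + 6 + 8) / 4 = 22/4 = 5.5

Step 2 — sample covariance S[i,j] = (1/(n-1)) · Σ_k (x_{k,i} - mean_i) · (x_{k,j} - mean_j), with n-1 = 3.
  S[X_1,X_1] = ((0)·(0) + (-2)·(-2) + (1)·(1) + (1)·(1)) / 3 = 6/3 = 2
  S[X_1,X_2] = ((0)·(-2.5) + (-2)·(-0.5) + (1)·(0.5) + (1)·(2.5)) / 3 = 4/3 = 1.3333
  S[X_2,X_2] = ((-2.5)·(-2.5) + (-0.5)·(-0.5) + (0.5)·(0.5) + (2.5)·(2.5)) / 3 = 13/3 = 4.3333

S is symmetric (S[j,i] = S[i,j]). Assembling:

S = [[2, 1.3333],
 [1.3333, 4.3333]]


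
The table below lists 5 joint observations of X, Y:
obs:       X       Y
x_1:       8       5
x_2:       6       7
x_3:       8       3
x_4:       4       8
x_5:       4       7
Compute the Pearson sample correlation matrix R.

Step 1 — column means:
  mean(X) = (8 + 6 + 8 + 4 + 4) / 5 = 30/5 = 6
  mean(Y) = (5 + 7 + 3 + 8 + 7) / 5 = 30/5 = 6

Step 2 — sample variances and covariances s[i,j] = (1/(n-1)) · Σ_k (x_{k,i} - mean_i) · (x_{k,j} - mean_j), with n-1 = 4:
  s[X,X] = ((2)·(2) + (0)·(0) + (2)·(2) + (-2)·(-2) + (-2)·(-2)) / 4 = 16/4 = 4
  s[X,Y] = ((2)·(-1) + (0)·(1) + (2)·(-3) + (-2)·(2) + (-2)·(1)) / 4 = -14/4 = -3.5
  s[Y,Y] = ((-1)·(-1) + (1)·(1) + (-3)·(-3) + (2)·(2) + (1)·(1)) / 4 = 16/4 = 4
  Sample standard deviations s_i = √(s[i,i]):
  s(X) = √(4) = 2
  s(Y) = √(4) = 2

Step 3 — r_{ij} = s_{ij} / (s_i · s_j):
  r[X,X] = 1 (diagonal).
  r[X,Y] = -3.5 / (2 · 2) = -3.5 / 4 = -0.875
  r[Y,Y] = 1 (diagonal).

R is symmetric with unit diagonal. Assembling:

R = [[1, -0.875],
 [-0.875, 1]]


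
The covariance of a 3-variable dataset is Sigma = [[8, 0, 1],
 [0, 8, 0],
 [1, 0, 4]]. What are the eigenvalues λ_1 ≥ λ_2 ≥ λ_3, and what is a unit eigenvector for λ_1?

Step 1 — characteristic polynomial p(λ) = det(λI - Sigma) = λ³ - tr·λ² + c_1·λ - det, where tr = trace, c_1 = sum of the principal 2×2 minors, det = det(Sigma):
  tr = 8 + 8 + 4 = 20,
  c_1 = (8·8 - (0)²) + (8·4 - (1)²) + (8·4 - (0)²) = 64 + 31 + 32 = 127,
  det = 8·(8·4 - (0)²) - (0)·((0)·4 - (0)·(1)) + (1)·((0)·(0) - 8·(1)) = 8·(32) - (0)·(0) + (1)·(-8) = 248.
  So p(λ) = λ³ - 20λ² + 127λ - 248.
Step 2 — look for an integer root (rational root theorem: any rational root is an integer divisor of 248). Testing λ = 8:
  p(8) = 512 - 1280 + 1016 - 248 = 0  ✓
  Dividing out (λ - 8): p(λ) = (λ - 8)(λ² - 12λ + 31).
Step 3 — remaining eigenvalues from the quadratic λ² - 12λ + 31 = 0:
  Δ = 12² - 4·31 = 144 - 124 = 20,  λ = (12 ± √20)/2 = (12 ± 4.4721)/2 ≈ 8.2361 or 3.7639.
  Sorted: λ_1 = 8.2361,  λ_2 = 8,  λ_3 = 3.7639  (check: sum = 20 = tr ✓).

Step 4 — unit eigenvector for λ_1 ≈ 8.2361: v spans the null space of (Sigma - λ_1 I), whose rows are
  r_1 = (-0.2361, 0, 1),  r_2 = (0, -0.2361, 0),  r_3 = (1, 0, -4.2361).
  v is orthogonal to every row, so take v ∝ r_1 × r_2 = ((0)·(0) - (1)·(-0.2361), (1)·(0) - (-0.2361)·(0), (-0.2361)·(-0.2361) - (0)·(0)) ≈ (0.2361, 0, 0.0557).
  Let u = (0.2361, 0, 0.0557).
  ||u|| = √((0.2361)² + (0)² + (0.0557)²) = √(0.0588) ≈ 0.2426,  v_1 = u/||u|| ≈ (0.9732, 0, 0.2298) (||v_1|| = 1).

λ_1 = 8.2361,  λ_2 = 8,  λ_3 = 3.7639;  v_1 ≈ (0.9732, 0, 0.2298)


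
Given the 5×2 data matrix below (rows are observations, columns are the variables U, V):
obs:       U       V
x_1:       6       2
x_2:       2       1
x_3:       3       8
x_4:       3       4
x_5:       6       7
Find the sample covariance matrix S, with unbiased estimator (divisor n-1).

Step 1 — column means:
  mean(U) = (6 + 2 + 3 + 3 + 6) / 5 = 20/5 = 4
  mean(V) = (2 + 1 + 8 + 4 + 7) / 5 = 22/5 = 4.4

Step 2 — sample covariance S[i,j] = (1/(n-1)) · Σ_k (x_{k,i} - mean_i) · (x_{k,j} - mean_j), with n-1 = 4.
  S[U,U] = ((2)·(2) + (-2)·(-2) + (-1)·(-1) + (-1)·(-1) + (2)·(2)) / 4 = 14/4 = 3.5
  S[U,V] = ((2)·(-2.4) + (-2)·(-3.4) + (-1)·(3.6) + (-1)·(-0.4) + (2)·(2.6)) / 4 = 4/4 = 1
  S[V,V] = ((-2.4)·(-2.4) + (-3.4)·(-3.4) + (3.6)·(3.6) + (-0.4)·(-0.4) + (2.6)·(2.6)) / 4 = 37.2/4 = 9.3

S is symmetric (S[j,i] = S[i,j]). Assembling:

S = [[3.5, 1],
 [1, 9.3]]


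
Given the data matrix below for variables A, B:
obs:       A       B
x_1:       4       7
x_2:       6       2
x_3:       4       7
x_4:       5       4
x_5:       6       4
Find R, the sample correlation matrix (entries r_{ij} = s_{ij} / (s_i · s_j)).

Step 1 — column means:
  mean(A) = (4 + 6 + 4 + 5 + 6) / 5 = 25/5 = 5
  mean(B) = (7 + 2 + 7 + 4 + 4) / 5 = 24/5 = 4.8

Step 2 — sample variances and covariances s[i,j] = (1/(n-1)) · Σ_k (x_{k,i} - mean_i) · (x_{k,j} - mean_j), with n-1 = 4:
  s[A,A] = ((-1)·(-1) + (1)·(1) + (-1)·(-1) + (0)·(0) + (1)·(1)) / 4 = 4/4 = 1
  s[A,B] = ((-1)·(2.2) + (1)·(-2.8) + (-1)·(2.2) + (0)·(-0.8) + (1)·(-0.8)) / 4 = -8/4 = -2
  s[B,B] = ((2.2)·(2.2) + (-2.8)·(-2.8) + (2.2)·(2.2) + (-0.8)·(-0.8) + (-0.8)·(-0.8)) / 4 = 18.8/4 = 4.7
  Sample standard deviations s_i = √(s[i,i]):
  s(A) = √(1) = 1
  s(B) = √(4.7) = 2.1679

Step 3 — r_{ij} = s_{ij} / (s_i · s_j):
  r[A,A] = 1 (diagonal).
  r[A,B] = -2 / (1 · 2.1679) = -2 / 2.1679 = -0.9225
  r[B,B] = 1 (diagonal).

R is symmetric with unit diagonal. Assembling:

R = [[1, -0.9225],
 [-0.9225, 1]]


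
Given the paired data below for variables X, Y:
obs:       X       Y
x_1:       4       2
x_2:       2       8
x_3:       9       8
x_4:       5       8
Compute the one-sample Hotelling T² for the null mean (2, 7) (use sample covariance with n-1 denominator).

Step 1 — sample mean vector:
  mean(X) = (4 + 2 + 9 + 5) / 4 = 20/4 = 5
  mean(Y) = (2 + 8 + 8 + 8) / 4 = 26/4 = 6.5
  x̄ = (5, 6.5),  deviation x̄ - mu_0 = (5, 6.5) - (2, 7) = (3, -0.5).

Step 2 — sample covariance matrix, S[i,j] = (1/(n-1)) · Σ_k (x_{k,i} - mean_i) · (x_{k,j} - mean_j), divisor n-1 = 3:
  S[X,X] = ((-1)·(-1) + (-3)·(-3) + (4)·(4) + (0)·(0)) / 3 = 26/3 = 8.6667
  S[X,Y] = ((-1)·(-4.5) + (-3)·(1.5) + (4)·(1.5) + (0)·(1.5)) / 3 = 6/3 = 2
  S[Y,Y] = ((-4.5)·(-4.5) + (1.5)·(1.5) + (1.5)·(1.5) + (1.5)·(1.5)) / 3 = 27/3 = 9
  S = [[8.6667, 2],
 [2, 9]].

Step 3 — invert S. det(S) = 8.6667·9 - (2)² = 74.
  S^{-1} = (1/det) · [[d, -b], [-b, a]] = [[0.1216, -0.027],
 [-0.027, 0.1171]].

Step 4 — quadratic form (x̄ - mu_0)^T · S^{-1} · (x̄ - mu_0):
  S^{-1} · (x̄ - mu_0) = (0.3784, -0.1396),
  (x̄ - mu_0)^T · [...] = (3)·(0.3784) + (-0.5)·(-0.1396) = 1.205.

Step 5 — scale by n: T² = 4 · 1.205 = 4.8198.

T² ≈ 4.8198


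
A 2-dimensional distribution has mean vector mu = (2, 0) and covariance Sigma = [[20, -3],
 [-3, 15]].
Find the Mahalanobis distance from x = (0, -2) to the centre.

Step 1 — centre the observation: (x - mu) = (-2, -2).

Step 2 — invert Sigma. det(Sigma) = 20·15 - (-3)² = 291.
  Sigma^{-1} = (1/det) · [[d, -b], [-b, a]] = [[0.0515, 0.0103],
 [0.0103, 0.0687]].

Step 3 — form the quadratic (x - mu)^T · Sigma^{-1} · (x - mu):
  Sigma^{-1} · (x - mu) = (-0.1237, -0.1581).
  (x - mu)^T · [Sigma^{-1} · (x - mu)] = (-2)·(-0.1237) + (-2)·(-0.1581) = 0.5636.

Step 4 — take square root: d = √(0.5636) ≈ 0.7507.

d(x, mu) = √(0.5636) ≈ 0.7507


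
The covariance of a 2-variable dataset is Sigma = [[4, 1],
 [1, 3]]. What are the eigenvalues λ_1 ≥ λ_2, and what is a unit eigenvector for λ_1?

Step 1 — characteristic polynomial of 2×2 Sigma:
  det(Sigma - λI) = λ² - trace · λ + det = 0.
  trace = 4 + 3 = 7, det = 4·3 - (1)² = 11.
Step 2 — discriminant:
  Δ = trace² - 4·det = 49 - 44 = 5.
Step 3 — eigenvalues:
  λ = (trace ± √Δ)/2 = (7 ± 2.2361)/2,
  λ_1 = 4.618,  λ_2 = 2.382.

Step 4 — unit eigenvector for λ_1: solve (Sigma - λ_1 I)v = 0. First row:
  (4 - 4.618)·v_x + (1)·v_y = 0, i.e. (-0.618)·v_x + (1)·v_y = 0,
  so v ∝ (b, λ_1 - a) = (1, 0.618) = u.
  ||u|| = √((1)² + (0.618)²) = √(1.382) ≈ 1.1756,
  v_1 = u/||u|| ≈ (0.8507, 0.5257) (||v_1|| = 1).

λ_1 = 4.618,  λ_2 = 2.382;  v_1 ≈ (0.8507, 0.5257)


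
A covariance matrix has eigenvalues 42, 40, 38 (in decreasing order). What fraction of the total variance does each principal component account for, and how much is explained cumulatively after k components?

Step 1 — total variance = trace(Sigma) = Σ λ_i = 42 + 40 + 38 = 120.

Step 2 — fraction explained by component i = λ_i / Σ λ:
  PC1: 42/120 = 0.35
  PC2: 40/120 = 0.3333
  PC3: 38/120 = 0.3167

Step 3 — cumulative fraction after k components = (λ_1 + ... + λ_k) / Σ λ:
  k = 1: 42/120 = 0.35
  k = 2: (42 + 40)/120 = 82/120 = 0.6833
  k = 3: (42 + 40 + 38)/120 = 120/120 = 1

Summary (fraction, with percent):

explained: PC1 0.35 (35%), PC2 0.3333 (33.33%), PC3 0.3167 (31.67%);  cumulative: 0.35, 0.6833, 1


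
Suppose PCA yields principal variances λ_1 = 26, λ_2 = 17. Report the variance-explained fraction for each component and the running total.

Step 1 — total variance = trace(Sigma) = Σ λ_i = 26 + 17 = 43.

Step 2 — fraction explained by component i = λ_i / Σ λ:
  PC1: 26/43 = 0.6047
  PC2: 17/43 = 0.3953

Step 3 — cumulative fraction after k components = (λ_1 + ... + λ_k) / Σ λ:
  k = 1: 26/43 = 0.6047
  k = 2: (26 + 17)/43 = 43/43 = 1

Summary (fraction, with percent):

explained: PC1 0.6047 (60.47%), PC2 0.3953 (39.53%);  cumulative: 0.6047, 1


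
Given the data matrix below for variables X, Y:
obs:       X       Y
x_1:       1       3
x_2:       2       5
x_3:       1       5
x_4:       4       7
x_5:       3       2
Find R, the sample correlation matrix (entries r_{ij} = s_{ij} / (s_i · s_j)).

Step 1 — column means:
  mean(X) = (1 + 2 + 1 + 4 + 3) / 5 = 11/5 = 2.2
  mean(Y) = (3 + 5 + 5 + 7 + 2) / 5 = 22/5 = 4.4

Step 2 — sample variances and covariances s[i,j] = (1/(n-1)) · Σ_k (x_{k,i} - mean_i) · (x_{k,j} - mean_j), with n-1 = 4:
  s[X,X] = ((-1.2)·(-1.2) + (-0.2)·(-0.2) + (-1.2)·(-1.2) + (1.8)·(1.8) + (0.8)·(0.8)) / 4 = 6.8/4 = 1.7
  s[X,Y] = ((-1.2)·(-1.4) + (-0.2)·(0.6) + (-1.2)·(0.6) + (1.8)·(2.6) + (0.8)·(-2.4)) / 4 = 3.6/4 = 0.9
  s[Y,Y] = ((-1.4)·(-1.4) + (0.6)·(0.6) + (0.6)·(0.6) + (2.6)·(2.6) + (-2.4)·(-2.4)) / 4 = 15.2/4 = 3.8
  Sample standard deviations s_i = √(s[i,i]):
  s(X) = √(1.7) = 1.3038
  s(Y) = √(3.8) = 1.9494

Step 3 — r_{ij} = s_{ij} / (s_i · s_j):
  r[X,X] = 1 (diagonal).
  r[X,Y] = 0.9 / (1.3038 · 1.9494) = 0.9 / 2.5417 = 0.3541
  r[Y,Y] = 1 (diagonal).

R is symmetric with unit diagonal. Assembling:

R = [[1, 0.3541],
 [0.3541, 1]]


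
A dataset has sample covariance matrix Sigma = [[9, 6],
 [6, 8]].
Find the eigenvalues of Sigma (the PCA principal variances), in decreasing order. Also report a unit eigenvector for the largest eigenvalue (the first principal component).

Step 1 — characteristic polynomial of 2×2 Sigma:
  det(Sigma - λI) = λ² - trace · λ + det = 0.
  trace = 9 + 8 = 17, det = 9·8 - (6)² = 36.
Step 2 — discriminant:
  Δ = trace² - 4·det = 289 - 144 = 145.
Step 3 — eigenvalues:
  λ = (trace ± √Δ)/2 = (17 ± 12.0416)/2,
  λ_1 = 14.5208,  λ_2 = 2.4792.

Step 4 — unit eigenvector for λ_1: solve (Sigma - λ_1 I)v = 0. First row:
  (9 - 14.5208)·v_x + (6)·v_y = 0, i.e. (-5.5208)·v_x + (6)·v_y = 0,
  so v ∝ (b, λ_1 - a) = (6, 5.5208) = u.
  ||u|| = √((6)² + (5.5208)²) = √(66.4792) ≈ 8.1535,
  v_1 = u/||u|| ≈ (0.7359, 0.6771) (||v_1|| = 1).

λ_1 = 14.5208,  λ_2 = 2.4792;  v_1 ≈ (0.7359, 0.6771)


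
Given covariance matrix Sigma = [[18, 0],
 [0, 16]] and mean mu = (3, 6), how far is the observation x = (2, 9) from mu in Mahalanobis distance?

Step 1 — centre the observation: (x - mu) = (-1, 3).

Step 2 — invert Sigma. det(Sigma) = 18·16 - (0)² = 288.
  Sigma^{-1} = (1/det) · [[d, -b], [-b, a]] = [[0.0556, 0],
 [0, 0.0625]].

Step 3 — form the quadratic (x - mu)^T · Sigma^{-1} · (x - mu):
  Sigma^{-1} · (x - mu) = (-0.0556, 0.1875).
  (x - mu)^T · [Sigma^{-1} · (x - mu)] = (-1)·(-0.0556) + (3)·(0.1875) = 0.6181.

Step 4 — take square root: d = √(0.6181) ≈ 0.7862.

d(x, mu) = √(0.6181) ≈ 0.7862


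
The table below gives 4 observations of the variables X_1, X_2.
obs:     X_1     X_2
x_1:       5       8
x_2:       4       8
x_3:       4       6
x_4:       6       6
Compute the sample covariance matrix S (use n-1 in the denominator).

Step 1 — column means:
  mean(X_1) = (5 + 4 + 4 + 6) / 4 = 19/4 = 4.75
  mean(X_2) = (8 + 8 + 6 + 6) / 4 = 28/4 = 7

Step 2 — sample covariance S[i,j] = (1/(n-1)) · Σ_k (x_{k,i} - mean_i) · (x_{k,j} - mean_j), with n-1 = 3.
  S[X_1,X_1] = ((0.25)·(0.25) + (-0.75)·(-0.75) + (-0.75)·(-0.75) + (1.25)·(1.25)) / 3 = 2.75/3 = 0.9167
  S[X_1,X_2] = ((0.25)·(1) + (-0.75)·(1) + (-0.75)·(-1) + (1.25)·(-1)) / 3 = -1/3 = -0.3333
  S[X_2,X_2] = ((1)·(1) + (1)·(1) + (-1)·(-1) + (-1)·(-1)) / 3 = 4/3 = 1.3333

S is symmetric (S[j,i] = S[i,j]). Assembling:

S = [[0.9167, -0.3333],
 [-0.3333, 1.3333]]


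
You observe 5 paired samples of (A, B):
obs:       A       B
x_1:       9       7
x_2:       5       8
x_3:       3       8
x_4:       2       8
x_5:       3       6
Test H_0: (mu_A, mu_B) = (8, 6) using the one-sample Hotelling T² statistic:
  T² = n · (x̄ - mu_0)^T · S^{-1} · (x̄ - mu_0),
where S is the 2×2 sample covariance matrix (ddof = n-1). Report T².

Step 1 — sample mean vector:
  mean(A) = (9 + 5 + 3 + 2 + 3) / 5 = 22/5 = 4.4
  mean(B) = (7 + 8 + 8 + 8 + 6) / 5 = 37/5 = 7.4
  x̄ = (4.4, 7.4),  deviation x̄ - mu_0 = (4.4, 7.4) - (8, 6) = (-3.6, 1.4).

Step 2 — sample covariance matrix, S[i,j] = (1/(n-1)) · Σ_k (x_{k,i} - mean_i) · (x_{k,j} - mean_j), divisor n-1 = 4:
  S[A,A] = ((4.6)·(4.6) + (0.6)·(0.6) + (-1.4)·(-1.4) + (-2.4)·(-2.4) + (-1.4)·(-1.4)) / 4 = 31.2/4 = 7.8
  S[A,B] = ((4.6)·(-0.4) + (0.6)·(0.6) + (-1.4)·(0.6) + (-2.4)·(0.6) + (-1.4)·(-1.4)) / 4 = -1.8/4 = -0.45
  S[B,B] = ((-0.4)·(-0.4) + (0.6)·(0.6) + (0.6)·(0.6) + (0.6)·(0.6) + (-1.4)·(-1.4)) / 4 = 3.2/4 = 0.8
  S = [[7.8, -0.45],
 [-0.45, 0.8]].

Step 3 — invert S. det(S) = 7.8·0.8 - (-0.45)² = 6.0375.
  S^{-1} = (1/det) · [[d, -b], [-b, a]] = [[0.1325, 0.0745],
 [0.0745, 1.2919]].

Step 4 — quadratic form (x̄ - mu_0)^T · S^{-1} · (x̄ - mu_0):
  S^{-1} · (x̄ - mu_0) = (-0.3727, 1.5404),
  (x̄ - mu_0)^T · [...] = (-3.6)·(-0.3727) + (1.4)·(1.5404) = 3.4981.

Step 5 — scale by n: T² = 5 · 3.4981 = 17.4907.

T² ≈ 17.4907


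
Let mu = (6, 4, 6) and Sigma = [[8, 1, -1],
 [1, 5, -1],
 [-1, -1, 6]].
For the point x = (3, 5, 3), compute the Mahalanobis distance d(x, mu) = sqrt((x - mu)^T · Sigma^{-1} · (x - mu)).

Step 1 — centre the observation: (x - mu) = (-3, 1, -3).

Step 2 — invert Sigma (cofactor / det for 3×3, or solve directly):
  Sigma^{-1} = [[0.13, -0.0224, 0.0179],
 [-0.0224, 0.2108, 0.0314],
 [0.0179, 0.0314, 0.1749]].

Step 3 — form the quadratic (x - mu)^T · Sigma^{-1} · (x - mu):
  Sigma^{-1} · (x - mu) = (-0.4664, 0.1839, -0.5471).
  (x - mu)^T · [Sigma^{-1} · (x - mu)] = (-3)·(-0.4664) + (1)·(0.1839) + (-3)·(-0.5471) = 3.2242.

Step 4 — take square root: d = √(3.2242) ≈ 1.7956.

d(x, mu) = √(3.2242) ≈ 1.7956


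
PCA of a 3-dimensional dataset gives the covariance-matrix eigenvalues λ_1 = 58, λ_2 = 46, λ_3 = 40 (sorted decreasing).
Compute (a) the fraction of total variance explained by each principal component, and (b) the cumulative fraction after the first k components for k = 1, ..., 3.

Step 1 — total variance = trace(Sigma) = Σ λ_i = 58 + 46 + 40 = 144.

Step 2 — fraction explained by component i = λ_i / Σ λ:
  PC1: 58/144 = 0.4028
  PC2: 46/144 = 0.3194
  PC3: 40/144 = 0.2778

Step 3 — cumulative fraction after k components = (λ_1 + ... + λ_k) / Σ λ:
  k = 1: 58/144 = 0.4028
  k = 2: (58 + 46)/144 = 104/144 = 0.7222
  k = 3: (58 + 46 + 40)/144 = 144/144 = 1

Summary (fraction, with percent):

explained: PC1 0.4028 (40.28%), PC2 0.3194 (31.94%), PC3 0.2778 (27.78%);  cumulative: 0.4028, 0.7222, 1


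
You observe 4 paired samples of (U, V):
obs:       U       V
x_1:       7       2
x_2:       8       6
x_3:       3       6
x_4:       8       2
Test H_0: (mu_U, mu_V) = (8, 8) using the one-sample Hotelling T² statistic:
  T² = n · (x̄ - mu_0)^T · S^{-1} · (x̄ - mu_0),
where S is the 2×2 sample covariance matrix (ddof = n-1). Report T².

Step 1 — sample mean vector:
  mean(U) = (7 + 8 + 3 + 8) / 4 = 26/4 = 6.5
  mean(V) = (2 + 6 + 6 + 2) / 4 = 16/4 = 4
  x̄ = (6.5, 4),  deviation x̄ - mu_0 = (6.5, 4) - (8, 8) = (-1.5, -4).

Step 2 — sample covariance matrix, S[i,j] = (1/(n-1)) · Σ_k (x_{k,i} - mean_i) · (x_{k,j} - mean_j), divisor n-1 = 3:
  S[U,U] = ((0.5)·(0.5) + (1.5)·(1.5) + (-3.5)·(-3.5) + (1.5)·(1.5)) / 3 = 17/3 = 5.6667
  S[U,V] = ((0.5)·(-2) + (1.5)·(2) + (-3.5)·(2) + (1.5)·(-2)) / 3 = -8/3 = -2.6667
  S[V,V] = ((-2)·(-2) + (2)·(2) + (2)·(2) + (-2)·(-2)) / 3 = 16/3 = 5.3333
  S = [[5.6667, -2.6667],
 [-2.6667, 5.3333]].

Step 3 — invert S. det(S) = 5.6667·5.3333 - (-2.6667)² = 23.1111.
  S^{-1} = (1/det) · [[d, -b], [-b, a]] = [[0.2308, 0.1154],
 [0.1154, 0.2452]].

Step 4 — quadratic form (x̄ - mu_0)^T · S^{-1} · (x̄ - mu_0):
  S^{-1} · (x̄ - mu_0) = (-0.8077, -1.1538),
  (x̄ - mu_0)^T · [...] = (-1.5)·(-0.8077) + (-4)·(-1.1538) = 5.8269.

Step 5 — scale by n: T² = 4 · 5.8269 = 23.3077.

T² ≈ 23.3077


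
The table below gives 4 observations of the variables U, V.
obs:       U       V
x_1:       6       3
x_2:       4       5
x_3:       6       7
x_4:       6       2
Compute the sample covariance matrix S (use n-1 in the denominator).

Step 1 — column means:
  mean(U) = (6 + 4 + 6 + 6) / 4 = 22/4 = 5.5
  mean(V) = (3 + 5 + 7 + 2) / 4 = 17/4 = 4.25

Step 2 — sample covariance S[i,j] = (1/(n-1)) · Σ_k (x_{k,i} - mean_i) · (x_{k,j} - mean_j), with n-1 = 3.
  S[U,U] = ((0.5)·(0.5) + (-1.5)·(-1.5) + (0.5)·(0.5) + (0.5)·(0.5)) / 3 = 3/3 = 1
  S[U,V] = ((0.5)·(-1.25) + (-1.5)·(0.75) + (0.5)·(2.75) + (0.5)·(-2.25)) / 3 = -1.5/3 = -0.5
  S[V,V] = ((-1.25)·(-1.25) + (0.75)·(0.75) + (2.75)·(2.75) + (-2.25)·(-2.25)) / 3 = 14.75/3 = 4.9167

S is symmetric (S[j,i] = S[i,j]). Assembling:

S = [[1, -0.5],
 [-0.5, 4.9167]]


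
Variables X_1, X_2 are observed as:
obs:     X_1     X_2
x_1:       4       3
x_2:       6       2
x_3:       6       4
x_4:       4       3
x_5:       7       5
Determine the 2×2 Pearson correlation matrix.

Step 1 — column means:
  mean(X_1) = (4 + 6 + 6 + 4 + 7) / 5 = 27/5 = 5.4
  mean(X_2) = (3 + 2 + 4 + 3 + 5) / 5 = 17/5 = 3.4

Step 2 — sample variances and covariances s[i,j] = (1/(n-1)) · Σ_k (x_{k,i} - mean_i) · (x_{k,j} - mean_j), with n-1 = 4:
  s[X_1,X_1] = ((-1.4)·(-1.4) + (0.6)·(0.6) + (0.6)·(0.6) + (-1.4)·(-1.4) + (1.6)·(1.6)) / 4 = 7.2/4 = 1.8
  s[X_1,X_2] = ((-1.4)·(-0.4) + (0.6)·(-1.4) + (0.6)·(0.6) + (-1.4)·(-0.4) + (1.6)·(1.6)) / 4 = 3.2/4 = 0.8
  s[X_2,X_2] = ((-0.4)·(-0.4) + (-1.4)·(-1.4) + (0.6)·(0.6) + (-0.4)·(-0.4) + (1.6)·(1.6)) / 4 = 5.2/4 = 1.3
  Sample standard deviations s_i = √(s[i,i]):
  s(X_1) = √(1.8) = 1.3416
  s(X_2) = √(1.3) = 1.1402

Step 3 — r_{ij} = s_{ij} / (s_i · s_j):
  r[X_1,X_1] = 1 (diagonal).
  r[X_1,X_2] = 0.8 / (1.3416 · 1.1402) = 0.8 / 1.5297 = 0.523
  r[X_2,X_2] = 1 (diagonal).

R is symmetric with unit diagonal. Assembling:

R = [[1, 0.523],
 [0.523, 1]]


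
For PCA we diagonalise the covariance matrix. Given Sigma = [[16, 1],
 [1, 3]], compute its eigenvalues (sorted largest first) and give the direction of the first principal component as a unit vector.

Step 1 — characteristic polynomial of 2×2 Sigma:
  det(Sigma - λI) = λ² - trace · λ + det = 0.
  trace = 16 + 3 = 19, det = 16·3 - (1)² = 47.
Step 2 — discriminant:
  Δ = trace² - 4·det = 361 - 188 = 173.
Step 3 — eigenvalues:
  λ = (trace ± √Δ)/2 = (19 ± 13.1529)/2,
  λ_1 = 16.0765,  λ_2 = 2.9235.

Step 4 — unit eigenvector for λ_1: solve (Sigma - λ_1 I)v = 0. First row:
  (16 - 16.0765)·v_x + (1)·v_y = 0, i.e. (-0.0765)·v_x + (1)·v_y = 0,
  so v ∝ (b, λ_1 - a) = (1, 0.0765) = u.
  ||u|| = √((1)² + (0.0765)²) = √(1.0058) ≈ 1.0029,
  v_1 = u/||u|| ≈ (0.9971, 0.0763) (||v_1|| = 1).

λ_1 = 16.0765,  λ_2 = 2.9235;  v_1 ≈ (0.9971, 0.0763)


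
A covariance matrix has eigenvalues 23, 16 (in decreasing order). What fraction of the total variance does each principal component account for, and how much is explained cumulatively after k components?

Step 1 — total variance = trace(Sigma) = Σ λ_i = 23 + 16 = 39.

Step 2 — fraction explained by component i = λ_i / Σ λ:
  PC1: 23/39 = 0.5897
  PC2: 16/39 = 0.4103

Step 3 — cumulative fraction after k components = (λ_1 + ... + λ_k) / Σ λ:
  k = 1: 23/39 = 0.5897
  k = 2: (23 + 16)/39 = 39/39 = 1

Summary (fraction, with percent):

explained: PC1 0.5897 (58.97%), PC2 0.4103 (41.03%);  cumulative: 0.5897, 1


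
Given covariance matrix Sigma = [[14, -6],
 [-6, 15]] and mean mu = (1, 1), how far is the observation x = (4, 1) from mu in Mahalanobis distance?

Step 1 — centre the observation: (x - mu) = (3, 0).

Step 2 — invert Sigma. det(Sigma) = 14·15 - (-6)² = 174.
  Sigma^{-1} = (1/det) · [[d, -b], [-b, a]] = [[0.0862, 0.0345],
 [0.0345, 0.0805]].

Step 3 — form the quadratic (x - mu)^T · Sigma^{-1} · (x - mu):
  Sigma^{-1} · (x - mu) = (0.2586, 0.1034).
  (x - mu)^T · [Sigma^{-1} · (x - mu)] = (3)·(0.2586) + (0)·(0.1034) = 0.7759.

Step 4 — take square root: d = √(0.7759) ≈ 0.8808.

d(x, mu) = √(0.7759) ≈ 0.8808


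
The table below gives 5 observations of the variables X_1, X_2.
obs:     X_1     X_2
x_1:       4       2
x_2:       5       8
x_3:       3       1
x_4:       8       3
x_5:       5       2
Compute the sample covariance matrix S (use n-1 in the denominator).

Step 1 — column means:
  mean(X_1) = (4 + 5 + 3 + 8 + 5) / 5 = 25/5 = 5
  mean(X_2) = (2 + 8 + 1 + 3 + 2) / 5 = 16/5 = 3.2

Step 2 — sample covariance S[i,j] = (1/(n-1)) · Σ_k (x_{k,i} - mean_i) · (x_{k,j} - mean_j), with n-1 = 4.
  S[X_1,X_1] = ((-1)·(-1) + (0)·(0) + (-2)·(-2) + (3)·(3) + (0)·(0)) / 4 = 14/4 = 3.5
  S[X_1,X_2] = ((-1)·(-1.2) + (0)·(4.8) + (-2)·(-2.2) + (3)·(-0.2) + (0)·(-1.2)) / 4 = 5/4 = 1.25
  S[X_2,X_2] = ((-1.2)·(-1.2) + (4.8)·(4.8) + (-2.2)·(-2.2) + (-0.2)·(-0.2) + (-1.2)·(-1.2)) / 4 = 30.8/4 = 7.7

S is symmetric (S[j,i] = S[i,j]). Assembling:

S = [[3.5, 1.25],
 [1.25, 7.7]]


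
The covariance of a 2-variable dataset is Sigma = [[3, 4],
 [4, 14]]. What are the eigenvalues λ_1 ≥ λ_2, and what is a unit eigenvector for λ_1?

Step 1 — characteristic polynomial of 2×2 Sigma:
  det(Sigma - λI) = λ² - trace · λ + det = 0.
  trace = 3 + 14 = 17, det = 3·14 - (4)² = 26.
Step 2 — discriminant:
  Δ = trace² - 4·det = 289 - 104 = 185.
Step 3 — eigenvalues:
  λ = (trace ± √Δ)/2 = (17 ± 13.6015)/2,
  λ_1 = 15.3007,  λ_2 = 1.6993.

Step 4 — unit eigenvector for λ_1: solve (Sigma - λ_1 I)v = 0. First row:
  (3 - 15.3007)·v_x + (4)·v_y = 0, i.e. (-12.3007)·v_x + (4)·v_y = 0,
  so v ∝ (b, λ_1 - a) = (4, 12.3007) = u.
  ||u|| = √((4)² + (12.3007)²) = √(167.3081) ≈ 12.9348,
  v_1 = u/||u|| ≈ (0.3092, 0.951) (||v_1|| = 1).

λ_1 = 15.3007,  λ_2 = 1.6993;  v_1 ≈ (0.3092, 0.951)


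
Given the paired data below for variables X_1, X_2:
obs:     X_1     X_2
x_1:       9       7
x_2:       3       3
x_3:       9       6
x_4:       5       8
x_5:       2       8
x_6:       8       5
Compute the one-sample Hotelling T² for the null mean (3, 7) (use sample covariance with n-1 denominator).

Step 1 — sample mean vector:
  mean(X_1) = (9 + 3 + 9 + 5 + 2 + 8) / 6 = 36/6 = 6
  mean(X_2) = (7 + 3 + 6 + 8 + 8 + 5) / 6 = 37/6 = 6.1667
  x̄ = (6, 6.1667),  deviation x̄ - mu_0 = (6, 6.1667) - (3, 7) = (3, -0.8333).

Step 2 — sample covariance matrix, S[i,j] = (1/(n-1)) · Σ_k (x_{k,i} - mean_i) · (x_{k,j} - mean_j), divisor n-1 = 5:
  S[X_1,X_1] = ((3)·(3) + (-3)·(-3) + (3)·(3) + (-1)·(-1) + (-4)·(-4) + (2)·(2)) / 5 = 48/5 = 9.6
  S[X_1,X_2] = ((3)·(0.8333) + (-3)·(-3.1667) + (3)·(-0.1667) + (-1)·(1.8333) + (-4)·(1.8333) + (2)·(-1.1667)) / 5 = 0/5 = 0
  S[X_2,X_2] = ((0.8333)·(0.8333) + (-3.1667)·(-3.1667) + (-0.1667)·(-0.1667) + (1.8333)·(1.8333) + (1.8333)·(1.8333) + (-1.1667)·(-1.1667)) / 5 = 18.8333/5 = 3.7667
  S = [[9.6, 0],
 [0, 3.7667]].

Step 3 — invert S. det(S) = 9.6·3.7667 - (0)² = 36.16.
  S^{-1} = (1/det) · [[d, -b], [-b, a]] = [[0.1042, 0],
 [0, 0.2655]].

Step 4 — quadratic form (x̄ - mu_0)^T · S^{-1} · (x̄ - mu_0):
  S^{-1} · (x̄ - mu_0) = (0.3125, -0.2212),
  (x̄ - mu_0)^T · [...] = (3)·(0.3125) + (-0.8333)·(-0.2212) = 1.1219.

Step 5 — scale by n: T² = 6 · 1.1219 = 6.7312.

T² ≈ 6.7312


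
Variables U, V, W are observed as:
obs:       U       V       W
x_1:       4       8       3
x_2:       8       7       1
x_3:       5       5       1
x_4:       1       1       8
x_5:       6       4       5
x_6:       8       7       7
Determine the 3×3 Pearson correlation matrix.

Step 1 — column means:
  mean(U) = (4 + 8 + 5 + 1 + 6 + 8) / 6 = 32/6 = 5.3333
  mean(V) = (8 + 7 + 5 + 1 + 4 + 7) / 6 = 32/6 = 5.3333
  mean(W) = (3 + 1 + 1 + 8 + 5 + 7) / 6 = 25/6 = 4.1667

Step 2 — sample variances and covariances s[i,j] = (1/(n-1)) · Σ_k (x_{k,i} - mean_i) · (x_{k,j} - mean_j), with n-1 = 5:
  s[U,U] = ((-1.3333)·(-1.3333) + (2.6667)·(2.6667) + (-0.3333)·(-0.3333) + (-4.3333)·(-4.3333) + (0.6667)·(0.6667) + (2.6667)·(2.6667)) / 5 = 35.3333/5 = 7.0667
  s[U,V] = ((-1.3333)·(2.6667) + (2.6667)·(1.6667) + (-0.3333)·(-0.3333) + (-4.3333)·(-4.3333) + (0.6667)·(-1.3333) + (2.6667)·(1.6667)) / 5 = 23.3333/5 = 4.6667
  s[U,W] = ((-1.3333)·(-1.1667) + (2.6667)·(-3.1667) + (-0.3333)·(-3.1667) + (-4.3333)·(3.8333) + (0.6667)·(0.8333) + (2.6667)·(2.8333)) / 5 = -14.3333/5 = -2.8667
  s[V,V] = ((2.6667)·(2.6667) + (1.6667)·(1.6667) + (-0.3333)·(-0.3333) + (-4.3333)·(-4.3333) + (-1.3333)·(-1.3333) + (1.6667)·(1.6667)) / 5 = 33.3333/5 = 6.6667
  s[V,W] = ((2.6667)·(-1.1667) + (1.6667)·(-3.1667) + (-0.3333)·(-3.1667) + (-4.3333)·(3.8333) + (-1.3333)·(0.8333) + (1.6667)·(2.8333)) / 5 = -20.3333/5 = -4.0667
  s[W,W] = ((-1.1667)·(-1.1667) + (-3.1667)·(-3.1667) + (-3.1667)·(-3.1667) + (3.8333)·(3.8333) + (0.8333)·(0.8333) + (2.8333)·(2.8333)) / 5 = 44.8333/5 = 8.9667
  Sample standard deviations s_i = √(s[i,i]):
  s(U) = √(7.0667) = 2.6583
  s(V) = √(6.6667) = 2.582
  s(W) = √(8.9667) = 2.9944

Step 3 — r_{ij} = s_{ij} / (s_i · s_j):
  r[U,U] = 1 (diagonal).
  r[U,V] = 4.6667 / (2.6583 · 2.582) = 4.6667 / 6.8638 = 0.6799
  r[U,W] = -2.8667 / (2.6583 · 2.9944) = -2.8667 / 7.9602 = -0.3601
  r[V,V] = 1 (diagonal).
  r[V,W] = -4.0667 / (2.582 · 2.9944) = -4.0667 / 7.7316 = -0.526
  r[W,W] = 1 (diagonal).

R is symmetric with unit diagonal. Assembling:

R = [[1, 0.6799, -0.3601],
 [0.6799, 1, -0.526],
 [-0.3601, -0.526, 1]]


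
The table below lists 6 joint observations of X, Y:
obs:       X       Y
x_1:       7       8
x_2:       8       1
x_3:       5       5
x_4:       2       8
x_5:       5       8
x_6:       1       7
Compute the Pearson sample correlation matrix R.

Step 1 — column means:
  mean(X) = (7 + 8 + 5 + 2 + 5 + 1) / 6 = 28/6 = 4.6667
  mean(Y) = (8 + 1 + 5 + 8 + 8 + 7) / 6 = 37/6 = 6.1667

Step 2 — sample variances and covariances s[i,j] = (1/(n-1)) · Σ_k (x_{k,i} - mean_i) · (x_{k,j} - mean_j), with n-1 = 5:
  s[X,X] = ((2.3333)·(2.3333) + (3.3333)·(3.3333) + (0.3333)·(0.3333) + (-2.6667)·(-2.6667) + (0.3333)·(0.3333) + (-3.6667)·(-3.6667)) / 5 = 37.3333/5 = 7.4667
  s[X,Y] = ((2.3333)·(1.8333) + (3.3333)·(-5.1667) + (0.3333)·(-1.1667) + (-2.6667)·(1.8333) + (0.3333)·(1.8333) + (-3.6667)·(0.8333)) / 5 = -20.6667/5 = -4.1333
  s[Y,Y] = ((1.8333)·(1.8333) + (-5.1667)·(-5.1667) + (-1.1667)·(-1.1667) + (1.8333)·(1.8333) + (1.8333)·(1.8333) + (0.8333)·(0.8333)) / 5 = 38.8333/5 = 7.7667
  Sample standard deviations s_i = √(s[i,i]):
  s(X) = √(7.4667) = 2.7325
  s(Y) = √(7.7667) = 2.7869

Step 3 — r_{ij} = s_{ij} / (s_i · s_j):
  r[X,X] = 1 (diagonal).
  r[X,Y] = -4.1333 / (2.7325 · 2.7869) = -4.1333 / 7.6152 = -0.5428
  r[Y,Y] = 1 (diagonal).

R is symmetric with unit diagonal. Assembling:

R = [[1, -0.5428],
 [-0.5428, 1]]


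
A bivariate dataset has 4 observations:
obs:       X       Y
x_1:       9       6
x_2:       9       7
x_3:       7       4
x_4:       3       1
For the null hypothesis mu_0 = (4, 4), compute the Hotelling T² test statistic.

Step 1 — sample mean vector:
  mean(X) = (9 + 9 + 7 + 3) / 4 = 28/4 = 7
  mean(Y) = (6 + 7 + 4 + 1) / 4 = 18/4 = 4.5
  x̄ = (7, 4.5),  deviation x̄ - mu_0 = (7, 4.5) - (4, 4) = (3, 0.5).

Step 2 — sample covariance matrix, S[i,j] = (1/(n-1)) · Σ_k (x_{k,i} - mean_i) · (x_{k,j} - mean_j), divisor n-1 = 3:
  S[X,X] = ((2)·(2) + (2)·(2) + (0)·(0) + (-4)·(-4)) / 3 = 24/3 = 8
  S[X,Y] = ((2)·(1.5) + (2)·(2.5) + (0)·(-0.5) + (-4)·(-3.5)) / 3 = 22/3 = 7.3333
  S[Y,Y] = ((1.5)·(1.5) + (2.5)·(2.5) + (-0.5)·(-0.5) + (-3.5)·(-3.5)) / 3 = 21/3 = 7
  S = [[8, 7.3333],
 [7.3333, 7]].

Step 3 — invert S. det(S) = 8·7 - (7.3333)² = 2.2222.
  S^{-1} = (1/det) · [[d, -b], [-b, a]] = [[3.15, -3.3],
 [-3.3, 3.6]].

Step 4 — quadratic form (x̄ - mu_0)^T · S^{-1} · (x̄ - mu_0):
  S^{-1} · (x̄ - mu_0) = (7.8, -8.1),
  (x̄ - mu_0)^T · [...] = (3)·(7.8) + (0.5)·(-8.1) = 19.35.

Step 5 — scale by n: T² = 4 · 19.35 = 77.4.

T² ≈ 77.4


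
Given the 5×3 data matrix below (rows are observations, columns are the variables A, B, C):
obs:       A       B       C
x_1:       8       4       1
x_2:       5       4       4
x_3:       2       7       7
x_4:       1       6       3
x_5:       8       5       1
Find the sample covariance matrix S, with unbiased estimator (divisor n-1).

Step 1 — column means:
  mean(A) = (8 + 5 + 2 + 1 + 8) / 5 = 24/5 = 4.8
  mean(B) = (4 + 4 + 7 + 6 + 5) / 5 = 26/5 = 5.2
  mean(C) = (1 + 4 + 7 + 3 + 1) / 5 = 16/5 = 3.2

Step 2 — sample covariance S[i,j] = (1/(n-1)) · Σ_k (x_{k,i} - mean_i) · (x_{k,j} - mean_j), with n-1 = 4.
  S[A,A] = ((3.2)·(3.2) + (0.2)·(0.2) + (-2.8)·(-2.8) + (-3.8)·(-3.8) + (3.2)·(3.2)) / 4 = 42.8/4 = 10.7
  S[A,B] = ((3.2)·(-1.2) + (0.2)·(-1.2) + (-2.8)·(1.8) + (-3.8)·(0.8) + (3.2)·(-0.2)) / 4 = -12.8/4 = -3.2
  S[A,C] = ((3.2)·(-2.2) + (0.2)·(0.8) + (-2.8)·(3.8) + (-3.8)·(-0.2) + (3.2)·(-2.2)) / 4 = -23.8/4 = -5.95
  S[B,B] = ((-1.2)·(-1.2) + (-1.2)·(-1.2) + (1.8)·(1.8) + (0.8)·(0.8) + (-0.2)·(-0.2)) / 4 = 6.8/4 = 1.7
  S[B,C] = ((-1.2)·(-2.2) + (-1.2)·(0.8) + (1.8)·(3.8) + (0.8)·(-0.2) + (-0.2)·(-2.2)) / 4 = 8.8/4 = 2.2
  S[C,C] = ((-2.2)·(-2.2) + (0.8)·(0.8) + (3.8)·(3.8) + (-0.2)·(-0.2) + (-2.2)·(-2.2)) / 4 = 24.8/4 = 6.2

S is symmetric (S[j,i] = S[i,j]). Assembling:

S = [[10.7, -3.2, -5.95],
 [-3.2, 1.7, 2.2],
 [-5.95, 2.2, 6.2]]


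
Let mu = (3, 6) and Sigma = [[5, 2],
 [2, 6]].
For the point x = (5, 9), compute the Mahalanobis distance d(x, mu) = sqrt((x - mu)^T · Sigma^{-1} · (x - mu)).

Step 1 — centre the observation: (x - mu) = (2, 3).

Step 2 — invert Sigma. det(Sigma) = 5·6 - (2)² = 26.
  Sigma^{-1} = (1/det) · [[d, -b], [-b, a]] = [[0.2308, -0.0769],
 [-0.0769, 0.1923]].

Step 3 — form the quadratic (x - mu)^T · Sigma^{-1} · (x - mu):
  Sigma^{-1} · (x - mu) = (0.2308, 0.4231).
  (x - mu)^T · [Sigma^{-1} · (x - mu)] = (2)·(0.2308) + (3)·(0.4231) = 1.7308.

Step 4 — take square root: d = √(1.7308) ≈ 1.3156.

d(x, mu) = √(1.7308) ≈ 1.3156


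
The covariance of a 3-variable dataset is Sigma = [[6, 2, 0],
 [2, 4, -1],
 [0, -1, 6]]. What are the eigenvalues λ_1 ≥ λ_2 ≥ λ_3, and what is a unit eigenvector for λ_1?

Step 1 — characteristic polynomial p(λ) = det(λI - Sigma) = λ³ - tr·λ² + c_1·λ - det, where tr = trace, c_1 = sum of the principal 2×2 minors, det = det(Sigma):
  tr = 6 + 4 + 6 = 16,
  c_1 = (6·4 - (2)²) + (6·6 - (0)²) + (4·6 - (-1)²) = 20 + 36 + 23 = 79,
  det = 6·(4·6 - (-1)²) - (2)·((2)·6 - (-1)·(0)) + (0)·((2)·(-1) - 4·(0)) = 6·(23) - (2)·(12) + (0)·(-2) = 114.
  So p(λ) = λ³ - 16λ² + 79λ - 114.
Step 2 — look for an integer root (rational root theorem: any rational root is an integer divisor of 114). Testing λ = 6:
  p(6) = 216 - 576 + 474 - 114 = 0  ✓
  Dividing out (λ - 6): p(λ) = (λ - 6)(λ² - 10λ + 19).
Step 3 — remaining eigenvalues from the quadratic λ² - 10λ + 19 = 0:
  Δ = 10² - 4·19 = 100 - 76 = 24,  λ = (10 ± √24)/2 = (10 ± 4.899)/2 ≈ 7.4495 or 2.5505.
  Sorted: λ_1 = 7.4495,  λ_2 = 6,  λ_3 = 2.5505  (check: sum = 16 = tr ✓).

Step 4 — unit eigenvector for λ_1 ≈ 7.4495: v spans the null space of (Sigma - λ_1 I), whose rows are
  r_1 = (-1.4495, 2, 0),  r_2 = (2, -3.4495, -1),  r_3 = (0, -1, -1.4495).
  v is orthogonal to every row, so take v ∝ r_1 × r_2 = ((2)·(-1) - (0)·(-3.4495), (0)·(2) - (-1.4495)·(-1), (-1.4495)·(-3.4495) - (2)·(2)) ≈ (-2, -1.4495, 1).
  Rescale (multiply by -1 so the first nonzero entry is positive): u = (2, 1.4495, -1).
  ||u|| = √((2)² + (1.4495)² + (-1)²) = √(7.101) ≈ 2.6648,  v_1 = u/||u|| ≈ (0.7505, 0.5439, -0.3753) (||v_1|| = 1).

λ_1 = 7.4495,  λ_2 = 6,  λ_3 = 2.5505;  v_1 ≈ (0.7505, 0.5439, -0.3753)


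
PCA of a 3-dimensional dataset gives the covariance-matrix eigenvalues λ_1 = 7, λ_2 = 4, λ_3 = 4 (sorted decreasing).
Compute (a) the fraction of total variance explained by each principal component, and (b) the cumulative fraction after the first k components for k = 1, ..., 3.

Step 1 — total variance = trace(Sigma) = Σ λ_i = 7 + 4 + 4 = 15.

Step 2 — fraction explained by component i = λ_i / Σ λ:
  PC1: 7/15 = 0.4667
  PC2: 4/15 = 0.2667
  PC3: 4/15 = 0.2667

Step 3 — cumulative fraction after k components = (λ_1 + ... + λ_k) / Σ λ:
  k = 1: 7/15 = 0.4667
  k = 2: (7 + 4)/15 = 11/15 = 0.7333
  k = 3: (7 + 4 + 4)/15 = 15/15 = 1

Summary (fraction, with percent):

explained: PC1 0.4667 (46.67%), PC2 0.2667 (26.67%), PC3 0.2667 (26.67%);  cumulative: 0.4667, 0.7333, 1
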